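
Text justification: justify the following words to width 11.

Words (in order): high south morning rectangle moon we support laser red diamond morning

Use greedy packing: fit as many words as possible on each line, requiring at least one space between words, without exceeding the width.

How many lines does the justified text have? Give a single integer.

Answer: 8

Derivation:
Line 1: ['high', 'south'] (min_width=10, slack=1)
Line 2: ['morning'] (min_width=7, slack=4)
Line 3: ['rectangle'] (min_width=9, slack=2)
Line 4: ['moon', 'we'] (min_width=7, slack=4)
Line 5: ['support'] (min_width=7, slack=4)
Line 6: ['laser', 'red'] (min_width=9, slack=2)
Line 7: ['diamond'] (min_width=7, slack=4)
Line 8: ['morning'] (min_width=7, slack=4)
Total lines: 8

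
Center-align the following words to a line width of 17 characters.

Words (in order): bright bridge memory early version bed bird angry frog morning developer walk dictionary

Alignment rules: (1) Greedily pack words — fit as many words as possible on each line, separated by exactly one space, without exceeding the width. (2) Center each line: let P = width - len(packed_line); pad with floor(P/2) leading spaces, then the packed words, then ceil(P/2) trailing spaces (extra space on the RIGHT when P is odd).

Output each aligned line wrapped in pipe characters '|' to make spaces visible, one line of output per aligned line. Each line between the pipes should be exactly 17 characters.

Line 1: ['bright', 'bridge'] (min_width=13, slack=4)
Line 2: ['memory', 'early'] (min_width=12, slack=5)
Line 3: ['version', 'bed', 'bird'] (min_width=16, slack=1)
Line 4: ['angry', 'frog'] (min_width=10, slack=7)
Line 5: ['morning', 'developer'] (min_width=17, slack=0)
Line 6: ['walk', 'dictionary'] (min_width=15, slack=2)

Answer: |  bright bridge  |
|  memory early   |
|version bed bird |
|   angry frog    |
|morning developer|
| walk dictionary |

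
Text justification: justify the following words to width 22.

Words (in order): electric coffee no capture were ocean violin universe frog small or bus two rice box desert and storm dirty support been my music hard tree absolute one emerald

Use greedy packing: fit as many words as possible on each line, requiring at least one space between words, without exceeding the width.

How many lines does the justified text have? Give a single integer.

Answer: 8

Derivation:
Line 1: ['electric', 'coffee', 'no'] (min_width=18, slack=4)
Line 2: ['capture', 'were', 'ocean'] (min_width=18, slack=4)
Line 3: ['violin', 'universe', 'frog'] (min_width=20, slack=2)
Line 4: ['small', 'or', 'bus', 'two', 'rice'] (min_width=21, slack=1)
Line 5: ['box', 'desert', 'and', 'storm'] (min_width=20, slack=2)
Line 6: ['dirty', 'support', 'been', 'my'] (min_width=21, slack=1)
Line 7: ['music', 'hard', 'tree'] (min_width=15, slack=7)
Line 8: ['absolute', 'one', 'emerald'] (min_width=20, slack=2)
Total lines: 8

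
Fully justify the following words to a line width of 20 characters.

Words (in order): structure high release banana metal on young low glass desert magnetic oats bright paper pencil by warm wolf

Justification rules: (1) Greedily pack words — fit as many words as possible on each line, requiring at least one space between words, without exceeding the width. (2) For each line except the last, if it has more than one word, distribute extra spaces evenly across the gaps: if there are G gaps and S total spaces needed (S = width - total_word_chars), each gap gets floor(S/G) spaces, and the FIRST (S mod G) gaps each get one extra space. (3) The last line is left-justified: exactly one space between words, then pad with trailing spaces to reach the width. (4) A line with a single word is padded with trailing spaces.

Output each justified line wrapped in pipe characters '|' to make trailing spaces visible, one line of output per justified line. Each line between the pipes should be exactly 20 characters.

Line 1: ['structure', 'high'] (min_width=14, slack=6)
Line 2: ['release', 'banana', 'metal'] (min_width=20, slack=0)
Line 3: ['on', 'young', 'low', 'glass'] (min_width=18, slack=2)
Line 4: ['desert', 'magnetic', 'oats'] (min_width=20, slack=0)
Line 5: ['bright', 'paper', 'pencil'] (min_width=19, slack=1)
Line 6: ['by', 'warm', 'wolf'] (min_width=12, slack=8)

Answer: |structure       high|
|release banana metal|
|on  young  low glass|
|desert magnetic oats|
|bright  paper pencil|
|by warm wolf        |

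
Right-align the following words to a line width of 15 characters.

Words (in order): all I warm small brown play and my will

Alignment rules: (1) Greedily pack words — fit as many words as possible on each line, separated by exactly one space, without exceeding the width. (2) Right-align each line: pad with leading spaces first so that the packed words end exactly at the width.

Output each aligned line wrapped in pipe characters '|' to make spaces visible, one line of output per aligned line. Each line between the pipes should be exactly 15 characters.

Answer: |     all I warm|
|    small brown|
|    play and my|
|           will|

Derivation:
Line 1: ['all', 'I', 'warm'] (min_width=10, slack=5)
Line 2: ['small', 'brown'] (min_width=11, slack=4)
Line 3: ['play', 'and', 'my'] (min_width=11, slack=4)
Line 4: ['will'] (min_width=4, slack=11)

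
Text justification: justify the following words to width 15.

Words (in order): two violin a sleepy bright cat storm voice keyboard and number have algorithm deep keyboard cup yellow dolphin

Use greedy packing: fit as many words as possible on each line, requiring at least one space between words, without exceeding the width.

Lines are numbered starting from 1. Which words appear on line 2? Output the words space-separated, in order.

Line 1: ['two', 'violin', 'a'] (min_width=12, slack=3)
Line 2: ['sleepy', 'bright'] (min_width=13, slack=2)
Line 3: ['cat', 'storm', 'voice'] (min_width=15, slack=0)
Line 4: ['keyboard', 'and'] (min_width=12, slack=3)
Line 5: ['number', 'have'] (min_width=11, slack=4)
Line 6: ['algorithm', 'deep'] (min_width=14, slack=1)
Line 7: ['keyboard', 'cup'] (min_width=12, slack=3)
Line 8: ['yellow', 'dolphin'] (min_width=14, slack=1)

Answer: sleepy bright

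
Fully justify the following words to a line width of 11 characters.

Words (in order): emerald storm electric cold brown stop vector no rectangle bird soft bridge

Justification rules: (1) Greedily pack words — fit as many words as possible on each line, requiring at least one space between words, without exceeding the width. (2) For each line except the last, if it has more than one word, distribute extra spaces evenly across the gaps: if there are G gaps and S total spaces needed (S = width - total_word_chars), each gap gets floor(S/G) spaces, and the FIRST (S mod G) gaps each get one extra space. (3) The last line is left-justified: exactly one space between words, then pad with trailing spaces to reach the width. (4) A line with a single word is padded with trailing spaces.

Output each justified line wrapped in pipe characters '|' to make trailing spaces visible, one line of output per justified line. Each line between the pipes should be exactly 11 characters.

Line 1: ['emerald'] (min_width=7, slack=4)
Line 2: ['storm'] (min_width=5, slack=6)
Line 3: ['electric'] (min_width=8, slack=3)
Line 4: ['cold', 'brown'] (min_width=10, slack=1)
Line 5: ['stop', 'vector'] (min_width=11, slack=0)
Line 6: ['no'] (min_width=2, slack=9)
Line 7: ['rectangle'] (min_width=9, slack=2)
Line 8: ['bird', 'soft'] (min_width=9, slack=2)
Line 9: ['bridge'] (min_width=6, slack=5)

Answer: |emerald    |
|storm      |
|electric   |
|cold  brown|
|stop vector|
|no         |
|rectangle  |
|bird   soft|
|bridge     |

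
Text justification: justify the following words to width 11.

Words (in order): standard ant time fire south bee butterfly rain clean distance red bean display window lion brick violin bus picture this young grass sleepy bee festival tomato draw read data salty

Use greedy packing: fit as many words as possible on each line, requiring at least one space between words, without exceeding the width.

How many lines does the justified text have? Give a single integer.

Answer: 20

Derivation:
Line 1: ['standard'] (min_width=8, slack=3)
Line 2: ['ant', 'time'] (min_width=8, slack=3)
Line 3: ['fire', 'south'] (min_width=10, slack=1)
Line 4: ['bee'] (min_width=3, slack=8)
Line 5: ['butterfly'] (min_width=9, slack=2)
Line 6: ['rain', 'clean'] (min_width=10, slack=1)
Line 7: ['distance'] (min_width=8, slack=3)
Line 8: ['red', 'bean'] (min_width=8, slack=3)
Line 9: ['display'] (min_width=7, slack=4)
Line 10: ['window', 'lion'] (min_width=11, slack=0)
Line 11: ['brick'] (min_width=5, slack=6)
Line 12: ['violin', 'bus'] (min_width=10, slack=1)
Line 13: ['picture'] (min_width=7, slack=4)
Line 14: ['this', 'young'] (min_width=10, slack=1)
Line 15: ['grass'] (min_width=5, slack=6)
Line 16: ['sleepy', 'bee'] (min_width=10, slack=1)
Line 17: ['festival'] (min_width=8, slack=3)
Line 18: ['tomato', 'draw'] (min_width=11, slack=0)
Line 19: ['read', 'data'] (min_width=9, slack=2)
Line 20: ['salty'] (min_width=5, slack=6)
Total lines: 20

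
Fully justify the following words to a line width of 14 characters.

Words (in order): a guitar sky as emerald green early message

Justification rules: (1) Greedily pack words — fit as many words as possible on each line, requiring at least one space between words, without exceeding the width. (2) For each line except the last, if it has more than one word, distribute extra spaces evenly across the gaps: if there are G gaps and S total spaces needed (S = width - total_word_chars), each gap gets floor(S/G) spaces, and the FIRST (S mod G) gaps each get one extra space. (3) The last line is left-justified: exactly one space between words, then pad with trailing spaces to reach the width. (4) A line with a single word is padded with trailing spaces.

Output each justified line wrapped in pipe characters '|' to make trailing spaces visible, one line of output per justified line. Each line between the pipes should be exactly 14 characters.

Answer: |a  guitar  sky|
|as     emerald|
|green    early|
|message       |

Derivation:
Line 1: ['a', 'guitar', 'sky'] (min_width=12, slack=2)
Line 2: ['as', 'emerald'] (min_width=10, slack=4)
Line 3: ['green', 'early'] (min_width=11, slack=3)
Line 4: ['message'] (min_width=7, slack=7)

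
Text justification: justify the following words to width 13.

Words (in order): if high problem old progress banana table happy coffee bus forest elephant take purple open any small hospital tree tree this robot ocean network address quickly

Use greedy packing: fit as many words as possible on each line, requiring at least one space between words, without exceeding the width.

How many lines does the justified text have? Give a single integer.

Line 1: ['if', 'high'] (min_width=7, slack=6)
Line 2: ['problem', 'old'] (min_width=11, slack=2)
Line 3: ['progress'] (min_width=8, slack=5)
Line 4: ['banana', 'table'] (min_width=12, slack=1)
Line 5: ['happy', 'coffee'] (min_width=12, slack=1)
Line 6: ['bus', 'forest'] (min_width=10, slack=3)
Line 7: ['elephant', 'take'] (min_width=13, slack=0)
Line 8: ['purple', 'open'] (min_width=11, slack=2)
Line 9: ['any', 'small'] (min_width=9, slack=4)
Line 10: ['hospital', 'tree'] (min_width=13, slack=0)
Line 11: ['tree', 'this'] (min_width=9, slack=4)
Line 12: ['robot', 'ocean'] (min_width=11, slack=2)
Line 13: ['network'] (min_width=7, slack=6)
Line 14: ['address'] (min_width=7, slack=6)
Line 15: ['quickly'] (min_width=7, slack=6)
Total lines: 15

Answer: 15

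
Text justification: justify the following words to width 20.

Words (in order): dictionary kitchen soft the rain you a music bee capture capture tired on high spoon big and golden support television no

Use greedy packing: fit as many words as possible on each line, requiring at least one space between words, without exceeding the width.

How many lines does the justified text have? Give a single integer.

Answer: 7

Derivation:
Line 1: ['dictionary', 'kitchen'] (min_width=18, slack=2)
Line 2: ['soft', 'the', 'rain', 'you', 'a'] (min_width=19, slack=1)
Line 3: ['music', 'bee', 'capture'] (min_width=17, slack=3)
Line 4: ['capture', 'tired', 'on'] (min_width=16, slack=4)
Line 5: ['high', 'spoon', 'big', 'and'] (min_width=18, slack=2)
Line 6: ['golden', 'support'] (min_width=14, slack=6)
Line 7: ['television', 'no'] (min_width=13, slack=7)
Total lines: 7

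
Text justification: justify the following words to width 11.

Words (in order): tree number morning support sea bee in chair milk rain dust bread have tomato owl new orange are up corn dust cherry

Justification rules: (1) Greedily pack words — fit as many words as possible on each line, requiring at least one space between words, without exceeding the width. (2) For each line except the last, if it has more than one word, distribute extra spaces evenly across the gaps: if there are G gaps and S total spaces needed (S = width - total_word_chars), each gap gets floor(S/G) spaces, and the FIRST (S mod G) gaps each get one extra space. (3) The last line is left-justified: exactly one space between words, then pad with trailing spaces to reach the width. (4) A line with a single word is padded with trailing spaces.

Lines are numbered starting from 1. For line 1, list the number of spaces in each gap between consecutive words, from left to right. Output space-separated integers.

Line 1: ['tree', 'number'] (min_width=11, slack=0)
Line 2: ['morning'] (min_width=7, slack=4)
Line 3: ['support', 'sea'] (min_width=11, slack=0)
Line 4: ['bee', 'in'] (min_width=6, slack=5)
Line 5: ['chair', 'milk'] (min_width=10, slack=1)
Line 6: ['rain', 'dust'] (min_width=9, slack=2)
Line 7: ['bread', 'have'] (min_width=10, slack=1)
Line 8: ['tomato', 'owl'] (min_width=10, slack=1)
Line 9: ['new', 'orange'] (min_width=10, slack=1)
Line 10: ['are', 'up', 'corn'] (min_width=11, slack=0)
Line 11: ['dust', 'cherry'] (min_width=11, slack=0)

Answer: 1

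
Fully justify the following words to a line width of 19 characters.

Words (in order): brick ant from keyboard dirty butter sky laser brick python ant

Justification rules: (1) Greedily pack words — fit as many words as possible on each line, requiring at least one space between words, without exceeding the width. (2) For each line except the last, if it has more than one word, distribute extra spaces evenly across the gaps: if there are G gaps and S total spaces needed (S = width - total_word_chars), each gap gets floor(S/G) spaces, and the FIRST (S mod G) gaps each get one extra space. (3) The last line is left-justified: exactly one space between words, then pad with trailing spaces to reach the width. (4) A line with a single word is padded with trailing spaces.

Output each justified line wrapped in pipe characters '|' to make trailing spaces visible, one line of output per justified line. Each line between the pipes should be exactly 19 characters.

Answer: |brick    ant   from|
|keyboard      dirty|
|butter   sky  laser|
|brick python ant   |

Derivation:
Line 1: ['brick', 'ant', 'from'] (min_width=14, slack=5)
Line 2: ['keyboard', 'dirty'] (min_width=14, slack=5)
Line 3: ['butter', 'sky', 'laser'] (min_width=16, slack=3)
Line 4: ['brick', 'python', 'ant'] (min_width=16, slack=3)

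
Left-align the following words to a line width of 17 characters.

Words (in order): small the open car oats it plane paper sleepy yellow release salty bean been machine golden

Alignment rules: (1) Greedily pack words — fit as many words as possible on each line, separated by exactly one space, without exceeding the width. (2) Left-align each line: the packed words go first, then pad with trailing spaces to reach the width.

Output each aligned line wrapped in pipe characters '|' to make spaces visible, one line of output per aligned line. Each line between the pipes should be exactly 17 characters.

Answer: |small the open   |
|car oats it plane|
|paper sleepy     |
|yellow release   |
|salty bean been  |
|machine golden   |

Derivation:
Line 1: ['small', 'the', 'open'] (min_width=14, slack=3)
Line 2: ['car', 'oats', 'it', 'plane'] (min_width=17, slack=0)
Line 3: ['paper', 'sleepy'] (min_width=12, slack=5)
Line 4: ['yellow', 'release'] (min_width=14, slack=3)
Line 5: ['salty', 'bean', 'been'] (min_width=15, slack=2)
Line 6: ['machine', 'golden'] (min_width=14, slack=3)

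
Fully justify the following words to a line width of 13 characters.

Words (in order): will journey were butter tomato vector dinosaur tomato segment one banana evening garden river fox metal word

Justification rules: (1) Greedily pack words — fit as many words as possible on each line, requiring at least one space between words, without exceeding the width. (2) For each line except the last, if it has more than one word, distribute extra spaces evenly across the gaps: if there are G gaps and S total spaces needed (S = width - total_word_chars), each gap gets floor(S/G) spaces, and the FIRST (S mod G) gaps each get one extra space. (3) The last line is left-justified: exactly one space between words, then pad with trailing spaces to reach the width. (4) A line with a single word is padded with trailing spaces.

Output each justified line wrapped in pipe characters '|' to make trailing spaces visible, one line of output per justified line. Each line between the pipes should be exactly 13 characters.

Line 1: ['will', 'journey'] (min_width=12, slack=1)
Line 2: ['were', 'butter'] (min_width=11, slack=2)
Line 3: ['tomato', 'vector'] (min_width=13, slack=0)
Line 4: ['dinosaur'] (min_width=8, slack=5)
Line 5: ['tomato'] (min_width=6, slack=7)
Line 6: ['segment', 'one'] (min_width=11, slack=2)
Line 7: ['banana'] (min_width=6, slack=7)
Line 8: ['evening'] (min_width=7, slack=6)
Line 9: ['garden', 'river'] (min_width=12, slack=1)
Line 10: ['fox', 'metal'] (min_width=9, slack=4)
Line 11: ['word'] (min_width=4, slack=9)

Answer: |will  journey|
|were   butter|
|tomato vector|
|dinosaur     |
|tomato       |
|segment   one|
|banana       |
|evening      |
|garden  river|
|fox     metal|
|word         |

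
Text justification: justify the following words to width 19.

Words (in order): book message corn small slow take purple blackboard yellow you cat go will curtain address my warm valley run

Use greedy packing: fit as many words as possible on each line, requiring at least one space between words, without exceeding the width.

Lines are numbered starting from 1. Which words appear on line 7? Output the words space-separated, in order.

Answer: valley run

Derivation:
Line 1: ['book', 'message', 'corn'] (min_width=17, slack=2)
Line 2: ['small', 'slow', 'take'] (min_width=15, slack=4)
Line 3: ['purple', 'blackboard'] (min_width=17, slack=2)
Line 4: ['yellow', 'you', 'cat', 'go'] (min_width=17, slack=2)
Line 5: ['will', 'curtain'] (min_width=12, slack=7)
Line 6: ['address', 'my', 'warm'] (min_width=15, slack=4)
Line 7: ['valley', 'run'] (min_width=10, slack=9)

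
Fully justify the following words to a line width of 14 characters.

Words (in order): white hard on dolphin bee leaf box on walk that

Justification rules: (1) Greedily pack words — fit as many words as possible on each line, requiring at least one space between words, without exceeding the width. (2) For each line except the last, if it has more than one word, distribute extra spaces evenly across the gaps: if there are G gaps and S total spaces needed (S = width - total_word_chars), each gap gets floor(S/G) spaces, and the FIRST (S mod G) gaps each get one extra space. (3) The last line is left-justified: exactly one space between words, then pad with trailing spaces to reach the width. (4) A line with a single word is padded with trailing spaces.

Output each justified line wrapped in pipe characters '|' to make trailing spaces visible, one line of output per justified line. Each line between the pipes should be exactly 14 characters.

Answer: |white  hard on|
|dolphin    bee|
|leaf   box  on|
|walk that     |

Derivation:
Line 1: ['white', 'hard', 'on'] (min_width=13, slack=1)
Line 2: ['dolphin', 'bee'] (min_width=11, slack=3)
Line 3: ['leaf', 'box', 'on'] (min_width=11, slack=3)
Line 4: ['walk', 'that'] (min_width=9, slack=5)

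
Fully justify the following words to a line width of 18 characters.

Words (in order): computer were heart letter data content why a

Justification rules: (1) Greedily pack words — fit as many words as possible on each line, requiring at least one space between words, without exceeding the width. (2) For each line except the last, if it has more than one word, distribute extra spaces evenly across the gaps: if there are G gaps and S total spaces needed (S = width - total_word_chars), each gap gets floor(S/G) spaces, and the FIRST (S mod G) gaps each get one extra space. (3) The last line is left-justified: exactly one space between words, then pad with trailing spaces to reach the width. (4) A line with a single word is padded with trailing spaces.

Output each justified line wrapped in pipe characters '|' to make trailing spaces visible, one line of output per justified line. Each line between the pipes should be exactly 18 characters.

Answer: |computer      were|
|heart  letter data|
|content why a     |

Derivation:
Line 1: ['computer', 'were'] (min_width=13, slack=5)
Line 2: ['heart', 'letter', 'data'] (min_width=17, slack=1)
Line 3: ['content', 'why', 'a'] (min_width=13, slack=5)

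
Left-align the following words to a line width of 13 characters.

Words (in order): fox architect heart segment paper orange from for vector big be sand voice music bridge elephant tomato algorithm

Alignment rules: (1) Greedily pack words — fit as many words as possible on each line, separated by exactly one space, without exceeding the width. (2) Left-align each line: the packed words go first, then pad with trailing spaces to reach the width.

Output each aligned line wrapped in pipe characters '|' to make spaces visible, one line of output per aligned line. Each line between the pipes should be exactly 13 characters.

Answer: |fox architect|
|heart segment|
|paper orange |
|from for     |
|vector big be|
|sand voice   |
|music bridge |
|elephant     |
|tomato       |
|algorithm    |

Derivation:
Line 1: ['fox', 'architect'] (min_width=13, slack=0)
Line 2: ['heart', 'segment'] (min_width=13, slack=0)
Line 3: ['paper', 'orange'] (min_width=12, slack=1)
Line 4: ['from', 'for'] (min_width=8, slack=5)
Line 5: ['vector', 'big', 'be'] (min_width=13, slack=0)
Line 6: ['sand', 'voice'] (min_width=10, slack=3)
Line 7: ['music', 'bridge'] (min_width=12, slack=1)
Line 8: ['elephant'] (min_width=8, slack=5)
Line 9: ['tomato'] (min_width=6, slack=7)
Line 10: ['algorithm'] (min_width=9, slack=4)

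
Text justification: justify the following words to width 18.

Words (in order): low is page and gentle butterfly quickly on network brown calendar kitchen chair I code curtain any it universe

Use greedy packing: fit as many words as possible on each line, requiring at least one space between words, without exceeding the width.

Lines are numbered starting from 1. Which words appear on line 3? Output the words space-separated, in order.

Line 1: ['low', 'is', 'page', 'and'] (min_width=15, slack=3)
Line 2: ['gentle', 'butterfly'] (min_width=16, slack=2)
Line 3: ['quickly', 'on', 'network'] (min_width=18, slack=0)
Line 4: ['brown', 'calendar'] (min_width=14, slack=4)
Line 5: ['kitchen', 'chair', 'I'] (min_width=15, slack=3)
Line 6: ['code', 'curtain', 'any'] (min_width=16, slack=2)
Line 7: ['it', 'universe'] (min_width=11, slack=7)

Answer: quickly on network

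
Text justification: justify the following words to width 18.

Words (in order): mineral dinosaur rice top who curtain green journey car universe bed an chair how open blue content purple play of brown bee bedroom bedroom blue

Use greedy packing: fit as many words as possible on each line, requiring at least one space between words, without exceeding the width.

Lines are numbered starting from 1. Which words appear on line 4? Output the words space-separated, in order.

Line 1: ['mineral', 'dinosaur'] (min_width=16, slack=2)
Line 2: ['rice', 'top', 'who'] (min_width=12, slack=6)
Line 3: ['curtain', 'green'] (min_width=13, slack=5)
Line 4: ['journey', 'car'] (min_width=11, slack=7)
Line 5: ['universe', 'bed', 'an'] (min_width=15, slack=3)
Line 6: ['chair', 'how', 'open'] (min_width=14, slack=4)
Line 7: ['blue', 'content'] (min_width=12, slack=6)
Line 8: ['purple', 'play', 'of'] (min_width=14, slack=4)
Line 9: ['brown', 'bee', 'bedroom'] (min_width=17, slack=1)
Line 10: ['bedroom', 'blue'] (min_width=12, slack=6)

Answer: journey car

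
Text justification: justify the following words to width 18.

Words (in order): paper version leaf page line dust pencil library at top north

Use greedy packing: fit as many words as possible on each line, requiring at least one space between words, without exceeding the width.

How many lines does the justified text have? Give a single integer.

Line 1: ['paper', 'version', 'leaf'] (min_width=18, slack=0)
Line 2: ['page', 'line', 'dust'] (min_width=14, slack=4)
Line 3: ['pencil', 'library', 'at'] (min_width=17, slack=1)
Line 4: ['top', 'north'] (min_width=9, slack=9)
Total lines: 4

Answer: 4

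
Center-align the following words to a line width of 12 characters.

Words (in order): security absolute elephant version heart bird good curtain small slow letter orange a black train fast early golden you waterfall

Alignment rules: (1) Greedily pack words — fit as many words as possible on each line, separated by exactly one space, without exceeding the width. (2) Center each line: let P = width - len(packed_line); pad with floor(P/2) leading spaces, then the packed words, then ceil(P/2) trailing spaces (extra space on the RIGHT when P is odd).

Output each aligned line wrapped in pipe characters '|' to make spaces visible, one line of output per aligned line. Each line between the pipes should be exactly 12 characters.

Line 1: ['security'] (min_width=8, slack=4)
Line 2: ['absolute'] (min_width=8, slack=4)
Line 3: ['elephant'] (min_width=8, slack=4)
Line 4: ['version'] (min_width=7, slack=5)
Line 5: ['heart', 'bird'] (min_width=10, slack=2)
Line 6: ['good', 'curtain'] (min_width=12, slack=0)
Line 7: ['small', 'slow'] (min_width=10, slack=2)
Line 8: ['letter'] (min_width=6, slack=6)
Line 9: ['orange', 'a'] (min_width=8, slack=4)
Line 10: ['black', 'train'] (min_width=11, slack=1)
Line 11: ['fast', 'early'] (min_width=10, slack=2)
Line 12: ['golden', 'you'] (min_width=10, slack=2)
Line 13: ['waterfall'] (min_width=9, slack=3)

Answer: |  security  |
|  absolute  |
|  elephant  |
|  version   |
| heart bird |
|good curtain|
| small slow |
|   letter   |
|  orange a  |
|black train |
| fast early |
| golden you |
| waterfall  |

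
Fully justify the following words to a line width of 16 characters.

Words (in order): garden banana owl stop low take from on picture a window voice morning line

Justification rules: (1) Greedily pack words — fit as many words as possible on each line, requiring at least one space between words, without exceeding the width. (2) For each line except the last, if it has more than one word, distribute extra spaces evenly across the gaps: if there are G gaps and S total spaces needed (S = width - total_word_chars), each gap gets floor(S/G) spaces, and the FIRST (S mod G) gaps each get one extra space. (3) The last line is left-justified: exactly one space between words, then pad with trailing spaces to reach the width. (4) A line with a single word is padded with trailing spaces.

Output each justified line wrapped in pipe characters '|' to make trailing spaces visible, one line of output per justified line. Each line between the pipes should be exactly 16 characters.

Answer: |garden    banana|
|owl   stop   low|
|take   from   on|
|picture a window|
|voice    morning|
|line            |

Derivation:
Line 1: ['garden', 'banana'] (min_width=13, slack=3)
Line 2: ['owl', 'stop', 'low'] (min_width=12, slack=4)
Line 3: ['take', 'from', 'on'] (min_width=12, slack=4)
Line 4: ['picture', 'a', 'window'] (min_width=16, slack=0)
Line 5: ['voice', 'morning'] (min_width=13, slack=3)
Line 6: ['line'] (min_width=4, slack=12)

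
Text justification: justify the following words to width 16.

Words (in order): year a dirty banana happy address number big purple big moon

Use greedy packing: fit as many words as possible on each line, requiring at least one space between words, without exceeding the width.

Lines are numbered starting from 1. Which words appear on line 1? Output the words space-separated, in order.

Line 1: ['year', 'a', 'dirty'] (min_width=12, slack=4)
Line 2: ['banana', 'happy'] (min_width=12, slack=4)
Line 3: ['address', 'number'] (min_width=14, slack=2)
Line 4: ['big', 'purple', 'big'] (min_width=14, slack=2)
Line 5: ['moon'] (min_width=4, slack=12)

Answer: year a dirty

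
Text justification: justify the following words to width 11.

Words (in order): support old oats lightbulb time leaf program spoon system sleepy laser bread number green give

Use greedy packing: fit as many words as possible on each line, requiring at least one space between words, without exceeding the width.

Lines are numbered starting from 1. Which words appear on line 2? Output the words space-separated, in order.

Answer: oats

Derivation:
Line 1: ['support', 'old'] (min_width=11, slack=0)
Line 2: ['oats'] (min_width=4, slack=7)
Line 3: ['lightbulb'] (min_width=9, slack=2)
Line 4: ['time', 'leaf'] (min_width=9, slack=2)
Line 5: ['program'] (min_width=7, slack=4)
Line 6: ['spoon'] (min_width=5, slack=6)
Line 7: ['system'] (min_width=6, slack=5)
Line 8: ['sleepy'] (min_width=6, slack=5)
Line 9: ['laser', 'bread'] (min_width=11, slack=0)
Line 10: ['number'] (min_width=6, slack=5)
Line 11: ['green', 'give'] (min_width=10, slack=1)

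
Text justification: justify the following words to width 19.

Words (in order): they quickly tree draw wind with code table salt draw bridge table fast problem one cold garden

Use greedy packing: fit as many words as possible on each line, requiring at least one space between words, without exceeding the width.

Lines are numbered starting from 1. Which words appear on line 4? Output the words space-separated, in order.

Line 1: ['they', 'quickly', 'tree'] (min_width=17, slack=2)
Line 2: ['draw', 'wind', 'with', 'code'] (min_width=19, slack=0)
Line 3: ['table', 'salt', 'draw'] (min_width=15, slack=4)
Line 4: ['bridge', 'table', 'fast'] (min_width=17, slack=2)
Line 5: ['problem', 'one', 'cold'] (min_width=16, slack=3)
Line 6: ['garden'] (min_width=6, slack=13)

Answer: bridge table fast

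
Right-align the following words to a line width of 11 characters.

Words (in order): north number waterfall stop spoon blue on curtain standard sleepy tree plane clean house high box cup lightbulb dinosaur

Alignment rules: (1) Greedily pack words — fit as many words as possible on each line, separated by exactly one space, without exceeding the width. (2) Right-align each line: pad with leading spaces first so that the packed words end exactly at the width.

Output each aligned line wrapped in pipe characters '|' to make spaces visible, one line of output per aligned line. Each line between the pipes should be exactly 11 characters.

Line 1: ['north'] (min_width=5, slack=6)
Line 2: ['number'] (min_width=6, slack=5)
Line 3: ['waterfall'] (min_width=9, slack=2)
Line 4: ['stop', 'spoon'] (min_width=10, slack=1)
Line 5: ['blue', 'on'] (min_width=7, slack=4)
Line 6: ['curtain'] (min_width=7, slack=4)
Line 7: ['standard'] (min_width=8, slack=3)
Line 8: ['sleepy', 'tree'] (min_width=11, slack=0)
Line 9: ['plane', 'clean'] (min_width=11, slack=0)
Line 10: ['house', 'high'] (min_width=10, slack=1)
Line 11: ['box', 'cup'] (min_width=7, slack=4)
Line 12: ['lightbulb'] (min_width=9, slack=2)
Line 13: ['dinosaur'] (min_width=8, slack=3)

Answer: |      north|
|     number|
|  waterfall|
| stop spoon|
|    blue on|
|    curtain|
|   standard|
|sleepy tree|
|plane clean|
| house high|
|    box cup|
|  lightbulb|
|   dinosaur|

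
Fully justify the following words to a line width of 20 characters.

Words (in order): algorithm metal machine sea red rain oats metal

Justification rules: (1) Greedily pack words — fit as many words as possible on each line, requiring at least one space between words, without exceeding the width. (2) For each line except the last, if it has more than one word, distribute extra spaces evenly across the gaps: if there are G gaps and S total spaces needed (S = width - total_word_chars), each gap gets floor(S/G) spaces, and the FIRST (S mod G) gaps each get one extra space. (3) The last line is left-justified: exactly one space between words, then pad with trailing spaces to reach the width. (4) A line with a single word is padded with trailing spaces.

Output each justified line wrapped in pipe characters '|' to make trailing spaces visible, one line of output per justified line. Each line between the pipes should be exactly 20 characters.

Answer: |algorithm      metal|
|machine sea red rain|
|oats metal          |

Derivation:
Line 1: ['algorithm', 'metal'] (min_width=15, slack=5)
Line 2: ['machine', 'sea', 'red', 'rain'] (min_width=20, slack=0)
Line 3: ['oats', 'metal'] (min_width=10, slack=10)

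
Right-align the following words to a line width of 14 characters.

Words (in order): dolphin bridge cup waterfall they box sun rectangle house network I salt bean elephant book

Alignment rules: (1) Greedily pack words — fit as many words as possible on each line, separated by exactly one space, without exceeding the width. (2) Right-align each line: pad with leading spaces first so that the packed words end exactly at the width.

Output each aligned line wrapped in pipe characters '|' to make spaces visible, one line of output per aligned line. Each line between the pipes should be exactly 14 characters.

Line 1: ['dolphin', 'bridge'] (min_width=14, slack=0)
Line 2: ['cup', 'waterfall'] (min_width=13, slack=1)
Line 3: ['they', 'box', 'sun'] (min_width=12, slack=2)
Line 4: ['rectangle'] (min_width=9, slack=5)
Line 5: ['house', 'network'] (min_width=13, slack=1)
Line 6: ['I', 'salt', 'bean'] (min_width=11, slack=3)
Line 7: ['elephant', 'book'] (min_width=13, slack=1)

Answer: |dolphin bridge|
| cup waterfall|
|  they box sun|
|     rectangle|
| house network|
|   I salt bean|
| elephant book|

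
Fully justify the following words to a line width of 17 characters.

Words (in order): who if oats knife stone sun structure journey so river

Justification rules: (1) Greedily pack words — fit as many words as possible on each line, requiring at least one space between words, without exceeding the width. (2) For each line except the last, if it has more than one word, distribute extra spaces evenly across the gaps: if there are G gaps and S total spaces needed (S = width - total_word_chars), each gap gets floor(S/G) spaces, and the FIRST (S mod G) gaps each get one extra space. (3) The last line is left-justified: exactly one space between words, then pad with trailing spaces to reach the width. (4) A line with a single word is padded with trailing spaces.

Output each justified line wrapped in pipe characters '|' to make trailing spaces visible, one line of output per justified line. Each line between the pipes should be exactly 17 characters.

Answer: |who if oats knife|
|stone         sun|
|structure journey|
|so river         |

Derivation:
Line 1: ['who', 'if', 'oats', 'knife'] (min_width=17, slack=0)
Line 2: ['stone', 'sun'] (min_width=9, slack=8)
Line 3: ['structure', 'journey'] (min_width=17, slack=0)
Line 4: ['so', 'river'] (min_width=8, slack=9)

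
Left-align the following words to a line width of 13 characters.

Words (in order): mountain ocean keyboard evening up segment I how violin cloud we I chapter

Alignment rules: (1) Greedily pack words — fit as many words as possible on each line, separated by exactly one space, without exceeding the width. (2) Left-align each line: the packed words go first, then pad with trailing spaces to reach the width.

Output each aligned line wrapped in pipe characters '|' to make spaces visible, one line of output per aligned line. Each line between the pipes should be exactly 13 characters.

Line 1: ['mountain'] (min_width=8, slack=5)
Line 2: ['ocean'] (min_width=5, slack=8)
Line 3: ['keyboard'] (min_width=8, slack=5)
Line 4: ['evening', 'up'] (min_width=10, slack=3)
Line 5: ['segment', 'I', 'how'] (min_width=13, slack=0)
Line 6: ['violin', 'cloud'] (min_width=12, slack=1)
Line 7: ['we', 'I', 'chapter'] (min_width=12, slack=1)

Answer: |mountain     |
|ocean        |
|keyboard     |
|evening up   |
|segment I how|
|violin cloud |
|we I chapter |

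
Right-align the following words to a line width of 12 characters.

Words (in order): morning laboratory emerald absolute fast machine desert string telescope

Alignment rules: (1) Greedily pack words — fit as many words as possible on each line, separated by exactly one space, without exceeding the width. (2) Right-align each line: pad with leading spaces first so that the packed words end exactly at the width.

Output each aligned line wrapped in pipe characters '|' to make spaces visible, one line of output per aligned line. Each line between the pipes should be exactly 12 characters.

Line 1: ['morning'] (min_width=7, slack=5)
Line 2: ['laboratory'] (min_width=10, slack=2)
Line 3: ['emerald'] (min_width=7, slack=5)
Line 4: ['absolute'] (min_width=8, slack=4)
Line 5: ['fast', 'machine'] (min_width=12, slack=0)
Line 6: ['desert'] (min_width=6, slack=6)
Line 7: ['string'] (min_width=6, slack=6)
Line 8: ['telescope'] (min_width=9, slack=3)

Answer: |     morning|
|  laboratory|
|     emerald|
|    absolute|
|fast machine|
|      desert|
|      string|
|   telescope|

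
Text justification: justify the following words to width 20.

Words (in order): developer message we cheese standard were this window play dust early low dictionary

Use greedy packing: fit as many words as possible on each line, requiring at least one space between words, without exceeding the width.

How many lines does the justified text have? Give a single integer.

Answer: 5

Derivation:
Line 1: ['developer', 'message', 'we'] (min_width=20, slack=0)
Line 2: ['cheese', 'standard', 'were'] (min_width=20, slack=0)
Line 3: ['this', 'window', 'play'] (min_width=16, slack=4)
Line 4: ['dust', 'early', 'low'] (min_width=14, slack=6)
Line 5: ['dictionary'] (min_width=10, slack=10)
Total lines: 5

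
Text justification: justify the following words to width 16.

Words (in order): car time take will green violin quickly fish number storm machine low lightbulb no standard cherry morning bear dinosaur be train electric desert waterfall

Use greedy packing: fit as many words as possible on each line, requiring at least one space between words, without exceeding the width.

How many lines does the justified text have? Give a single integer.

Line 1: ['car', 'time', 'take'] (min_width=13, slack=3)
Line 2: ['will', 'green'] (min_width=10, slack=6)
Line 3: ['violin', 'quickly'] (min_width=14, slack=2)
Line 4: ['fish', 'number'] (min_width=11, slack=5)
Line 5: ['storm', 'machine'] (min_width=13, slack=3)
Line 6: ['low', 'lightbulb', 'no'] (min_width=16, slack=0)
Line 7: ['standard', 'cherry'] (min_width=15, slack=1)
Line 8: ['morning', 'bear'] (min_width=12, slack=4)
Line 9: ['dinosaur', 'be'] (min_width=11, slack=5)
Line 10: ['train', 'electric'] (min_width=14, slack=2)
Line 11: ['desert', 'waterfall'] (min_width=16, slack=0)
Total lines: 11

Answer: 11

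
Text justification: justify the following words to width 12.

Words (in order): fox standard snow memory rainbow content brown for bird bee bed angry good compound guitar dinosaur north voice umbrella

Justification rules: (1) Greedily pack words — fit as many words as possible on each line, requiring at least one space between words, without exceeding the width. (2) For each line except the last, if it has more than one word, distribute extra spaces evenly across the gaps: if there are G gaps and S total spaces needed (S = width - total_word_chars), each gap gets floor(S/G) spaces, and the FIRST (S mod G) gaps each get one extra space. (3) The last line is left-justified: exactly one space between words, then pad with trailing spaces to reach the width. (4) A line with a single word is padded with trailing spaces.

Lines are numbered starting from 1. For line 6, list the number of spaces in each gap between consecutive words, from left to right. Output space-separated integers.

Answer: 1 1

Derivation:
Line 1: ['fox', 'standard'] (min_width=12, slack=0)
Line 2: ['snow', 'memory'] (min_width=11, slack=1)
Line 3: ['rainbow'] (min_width=7, slack=5)
Line 4: ['content'] (min_width=7, slack=5)
Line 5: ['brown', 'for'] (min_width=9, slack=3)
Line 6: ['bird', 'bee', 'bed'] (min_width=12, slack=0)
Line 7: ['angry', 'good'] (min_width=10, slack=2)
Line 8: ['compound'] (min_width=8, slack=4)
Line 9: ['guitar'] (min_width=6, slack=6)
Line 10: ['dinosaur'] (min_width=8, slack=4)
Line 11: ['north', 'voice'] (min_width=11, slack=1)
Line 12: ['umbrella'] (min_width=8, slack=4)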